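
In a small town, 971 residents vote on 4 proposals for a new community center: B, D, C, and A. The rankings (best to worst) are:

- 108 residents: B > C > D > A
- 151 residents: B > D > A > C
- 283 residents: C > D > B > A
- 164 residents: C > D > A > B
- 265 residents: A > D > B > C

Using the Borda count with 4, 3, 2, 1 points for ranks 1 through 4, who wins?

D

B: 108·4 + 151·4 + 283·2 + 164·1 + 265·2 = 2296
D: 108·2 + 151·3 + 283·3 + 164·3 + 265·3 = 2805
C: 108·3 + 151·1 + 283·4 + 164·4 + 265·1 = 2528
A: 108·1 + 151·2 + 283·1 + 164·2 + 265·4 = 2081
D has the highest Borda score (2805).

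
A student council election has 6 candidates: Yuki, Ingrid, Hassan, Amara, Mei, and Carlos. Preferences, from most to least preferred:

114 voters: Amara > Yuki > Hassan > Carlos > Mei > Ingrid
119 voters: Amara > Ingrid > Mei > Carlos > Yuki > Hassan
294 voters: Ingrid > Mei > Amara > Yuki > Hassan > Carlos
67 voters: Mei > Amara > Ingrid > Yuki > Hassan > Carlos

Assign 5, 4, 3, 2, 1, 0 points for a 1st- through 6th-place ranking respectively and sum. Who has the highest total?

Yuki: 114·4 + 119·1 + 294·2 + 67·2 = 1297
Ingrid: 114·0 + 119·4 + 294·5 + 67·3 = 2147
Hassan: 114·3 + 119·0 + 294·1 + 67·1 = 703
Amara: 114·5 + 119·5 + 294·3 + 67·4 = 2315
Mei: 114·1 + 119·3 + 294·4 + 67·5 = 1982
Carlos: 114·2 + 119·2 + 294·0 + 67·0 = 466
Amara has the highest Borda score (2315).

Amara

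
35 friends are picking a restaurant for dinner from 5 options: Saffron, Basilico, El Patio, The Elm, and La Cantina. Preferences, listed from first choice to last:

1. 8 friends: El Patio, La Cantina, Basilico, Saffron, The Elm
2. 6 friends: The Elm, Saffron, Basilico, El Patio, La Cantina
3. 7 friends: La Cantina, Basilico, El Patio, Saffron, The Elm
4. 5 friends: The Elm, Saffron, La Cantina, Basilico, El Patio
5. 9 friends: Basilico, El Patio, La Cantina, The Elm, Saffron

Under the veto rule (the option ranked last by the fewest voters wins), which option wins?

Basilico

Last-place votes: Saffron 9, Basilico 0, El Patio 5, The Elm 15, La Cantina 6.
Basilico is ranked last by the fewest voters, so Basilico wins.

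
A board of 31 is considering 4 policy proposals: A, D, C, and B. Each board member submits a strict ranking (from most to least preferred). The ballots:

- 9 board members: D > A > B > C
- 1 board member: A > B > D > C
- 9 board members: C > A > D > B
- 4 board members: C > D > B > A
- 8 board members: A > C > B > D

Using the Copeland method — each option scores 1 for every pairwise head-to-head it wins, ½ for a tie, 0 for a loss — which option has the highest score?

A

A: beats D, C, and B → score 3.
D: beats B; loses to A and C → score 1.
C: beats D and B; loses to A → score 2.
B: loses to A, D, and C → score 0.
A has the best pairwise record.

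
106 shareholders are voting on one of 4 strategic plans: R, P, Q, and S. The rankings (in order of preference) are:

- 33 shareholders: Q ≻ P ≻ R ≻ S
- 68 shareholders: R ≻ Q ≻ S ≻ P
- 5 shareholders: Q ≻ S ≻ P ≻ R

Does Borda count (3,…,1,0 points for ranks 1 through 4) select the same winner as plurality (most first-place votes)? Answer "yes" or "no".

Borda — scores: R 237, P 71, Q 250, S 78. Winner: Q.
Plurality — first-place votes: R 68, P 0, Q 38, S 0. Winner: R.
The two methods disagree.

no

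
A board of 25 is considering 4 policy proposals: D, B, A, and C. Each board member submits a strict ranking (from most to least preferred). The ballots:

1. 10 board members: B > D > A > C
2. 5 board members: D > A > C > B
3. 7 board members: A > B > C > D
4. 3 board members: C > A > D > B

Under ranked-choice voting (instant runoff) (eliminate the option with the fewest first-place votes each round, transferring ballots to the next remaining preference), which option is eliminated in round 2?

Round 1: D 5, B 10, A 7, C 3. Eliminate C.
Round 2: D 5, B 10, A 10. Eliminate D.

D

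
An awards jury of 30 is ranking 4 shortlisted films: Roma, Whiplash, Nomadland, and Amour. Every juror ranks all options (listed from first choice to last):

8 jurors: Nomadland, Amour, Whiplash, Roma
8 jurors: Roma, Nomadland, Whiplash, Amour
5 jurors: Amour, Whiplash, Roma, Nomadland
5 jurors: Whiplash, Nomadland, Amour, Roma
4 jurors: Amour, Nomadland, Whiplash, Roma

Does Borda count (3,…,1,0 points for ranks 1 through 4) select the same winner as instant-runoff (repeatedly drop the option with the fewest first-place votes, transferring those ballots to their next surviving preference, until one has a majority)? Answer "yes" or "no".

Borda — scores: Roma 29, Whiplash 45, Nomadland 58, Amour 48. Winner: Nomadland.
Instant-runoff — R1 Roma 8, Whiplash 5, Nomadland 8, Amour 9 (Whiplash out); R2 Roma 8, Nomadland 13, Amour 9 (Roma out); R3 Nomadland 21, Amour 9 (Nomadland winner). Winner: Nomadland.
The two methods agree.

yes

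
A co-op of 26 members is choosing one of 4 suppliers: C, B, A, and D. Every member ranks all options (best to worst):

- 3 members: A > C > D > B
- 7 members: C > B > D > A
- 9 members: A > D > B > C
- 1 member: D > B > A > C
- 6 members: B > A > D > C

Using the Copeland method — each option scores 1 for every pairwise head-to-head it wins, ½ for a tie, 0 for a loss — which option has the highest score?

C: loses to B, A, and D → score 0.
B: beats C and A; ties D → score 2.5.
A: beats C and D; loses to B → score 2.
D: beats C; ties B; loses to A → score 1.5.
B has the best pairwise record.

B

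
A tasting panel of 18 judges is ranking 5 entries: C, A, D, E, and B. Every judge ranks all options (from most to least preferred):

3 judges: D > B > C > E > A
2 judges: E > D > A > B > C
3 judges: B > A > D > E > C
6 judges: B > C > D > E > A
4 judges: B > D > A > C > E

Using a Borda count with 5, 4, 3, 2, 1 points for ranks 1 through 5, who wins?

B

C: 3·3 + 2·1 + 3·1 + 6·4 + 4·2 = 46
A: 3·1 + 2·3 + 3·4 + 6·1 + 4·3 = 39
D: 3·5 + 2·4 + 3·3 + 6·3 + 4·4 = 66
E: 3·2 + 2·5 + 3·2 + 6·2 + 4·1 = 38
B: 3·4 + 2·2 + 3·5 + 6·5 + 4·5 = 81
B has the highest Borda score (81).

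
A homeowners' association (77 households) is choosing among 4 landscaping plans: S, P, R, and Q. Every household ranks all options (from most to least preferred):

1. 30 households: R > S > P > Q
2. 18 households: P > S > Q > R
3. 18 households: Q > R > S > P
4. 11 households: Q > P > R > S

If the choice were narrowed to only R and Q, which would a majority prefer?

Voters preferring R to Q: 30; preferring Q to R: 47.
Q wins the head-to-head.

Q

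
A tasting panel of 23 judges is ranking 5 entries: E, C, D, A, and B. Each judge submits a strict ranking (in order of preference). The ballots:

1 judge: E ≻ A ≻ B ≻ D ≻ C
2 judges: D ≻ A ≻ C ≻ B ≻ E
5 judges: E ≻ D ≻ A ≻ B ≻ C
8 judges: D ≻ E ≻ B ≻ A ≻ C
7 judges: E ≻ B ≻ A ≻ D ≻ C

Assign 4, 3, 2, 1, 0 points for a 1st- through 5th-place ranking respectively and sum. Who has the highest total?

E

E: 1·4 + 2·0 + 5·4 + 8·3 + 7·4 = 76
C: 1·0 + 2·2 + 5·0 + 8·0 + 7·0 = 4
D: 1·1 + 2·4 + 5·3 + 8·4 + 7·1 = 63
A: 1·3 + 2·3 + 5·2 + 8·1 + 7·2 = 41
B: 1·2 + 2·1 + 5·1 + 8·2 + 7·3 = 46
E has the highest Borda score (76).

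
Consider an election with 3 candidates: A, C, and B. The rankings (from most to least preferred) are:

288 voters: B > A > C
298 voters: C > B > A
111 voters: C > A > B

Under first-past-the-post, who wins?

C

First-place votes: A 0, C 409, B 288.
C has the most first-place votes.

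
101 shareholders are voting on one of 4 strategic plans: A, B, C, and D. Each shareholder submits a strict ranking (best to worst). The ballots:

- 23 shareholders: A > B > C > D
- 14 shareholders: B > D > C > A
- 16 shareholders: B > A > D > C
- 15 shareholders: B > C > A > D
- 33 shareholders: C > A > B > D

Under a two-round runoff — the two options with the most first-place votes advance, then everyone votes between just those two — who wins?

Round 1 first-place votes: A 23, B 45, C 33, D 0.
B and C advance.
Runoff: B is preferred to C by 68 voters; C by 33.
B wins the runoff.

B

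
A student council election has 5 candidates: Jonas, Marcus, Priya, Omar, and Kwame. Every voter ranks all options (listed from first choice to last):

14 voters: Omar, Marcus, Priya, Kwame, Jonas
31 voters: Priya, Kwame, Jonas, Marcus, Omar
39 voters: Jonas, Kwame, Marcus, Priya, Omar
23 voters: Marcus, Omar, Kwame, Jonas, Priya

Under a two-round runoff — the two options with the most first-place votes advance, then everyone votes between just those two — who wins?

Round 1 first-place votes: Jonas 39, Marcus 23, Priya 31, Omar 14, Kwame 0.
Jonas and Priya advance.
Runoff: Jonas is preferred to Priya by 62 voters; Priya by 45.
Jonas wins the runoff.

Jonas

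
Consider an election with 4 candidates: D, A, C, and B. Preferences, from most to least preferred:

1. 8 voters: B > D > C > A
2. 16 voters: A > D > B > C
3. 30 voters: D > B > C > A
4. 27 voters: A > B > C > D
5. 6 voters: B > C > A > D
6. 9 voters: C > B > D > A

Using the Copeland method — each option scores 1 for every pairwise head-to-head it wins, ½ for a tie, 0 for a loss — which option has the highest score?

D: beats C; loses to A and B → score 1.
A: beats D; loses to C and B → score 1.
C: beats A; loses to D and B → score 1.
B: beats D, A, and C → score 3.
B has the best pairwise record.

B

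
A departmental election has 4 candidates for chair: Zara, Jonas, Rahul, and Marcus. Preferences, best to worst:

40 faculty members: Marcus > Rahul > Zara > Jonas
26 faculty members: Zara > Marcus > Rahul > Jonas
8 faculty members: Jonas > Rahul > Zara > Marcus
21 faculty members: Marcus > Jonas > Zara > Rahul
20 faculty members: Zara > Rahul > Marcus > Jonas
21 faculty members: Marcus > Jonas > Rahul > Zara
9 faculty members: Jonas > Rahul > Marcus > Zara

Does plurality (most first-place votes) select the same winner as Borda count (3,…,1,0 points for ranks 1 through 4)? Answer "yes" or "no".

yes

Plurality — first-place votes: Zara 46, Jonas 17, Rahul 0, Marcus 82. Winner: Marcus.
Borda — scores: Zara 207, Jonas 135, Rahul 201, Marcus 327. Winner: Marcus.
The two methods agree.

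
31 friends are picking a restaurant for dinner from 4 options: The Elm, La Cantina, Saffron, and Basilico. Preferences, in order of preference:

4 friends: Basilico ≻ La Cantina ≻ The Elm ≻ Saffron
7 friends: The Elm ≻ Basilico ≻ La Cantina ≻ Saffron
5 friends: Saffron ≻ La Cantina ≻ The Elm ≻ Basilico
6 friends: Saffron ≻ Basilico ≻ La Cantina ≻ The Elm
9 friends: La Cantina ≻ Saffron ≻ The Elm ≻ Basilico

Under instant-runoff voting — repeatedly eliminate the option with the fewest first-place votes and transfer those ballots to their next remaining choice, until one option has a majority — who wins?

Round 1: The Elm 7, La Cantina 9, Saffron 11, Basilico 4. Eliminate Basilico.
Round 2: The Elm 7, La Cantina 13, Saffron 11. Eliminate The Elm.
Round 3: La Cantina 20, Saffron 11. La Cantina has a majority.

La Cantina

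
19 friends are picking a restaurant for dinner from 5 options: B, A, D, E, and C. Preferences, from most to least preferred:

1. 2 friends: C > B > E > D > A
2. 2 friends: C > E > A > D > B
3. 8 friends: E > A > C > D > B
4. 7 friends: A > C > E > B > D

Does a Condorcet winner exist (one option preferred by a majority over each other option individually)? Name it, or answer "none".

Checking pairwise contests:
A beats B 17–2.
E beats A 12–7.
A beats D 17–2.
C beats E 11–8.
A beats C 15–4.
Every option loses at least one head-to-head, so there is no Condorcet winner.

none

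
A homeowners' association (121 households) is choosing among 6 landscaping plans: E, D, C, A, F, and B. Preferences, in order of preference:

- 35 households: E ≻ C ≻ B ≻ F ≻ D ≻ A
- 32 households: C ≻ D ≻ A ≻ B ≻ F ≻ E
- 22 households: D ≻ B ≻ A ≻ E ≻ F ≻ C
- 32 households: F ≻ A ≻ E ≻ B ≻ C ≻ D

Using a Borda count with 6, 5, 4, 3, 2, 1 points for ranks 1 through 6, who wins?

C

E: 35·6 + 32·1 + 22·3 + 32·4 = 436
D: 35·2 + 32·5 + 22·6 + 32·1 = 394
C: 35·5 + 32·6 + 22·1 + 32·2 = 453
A: 35·1 + 32·4 + 22·4 + 32·5 = 411
F: 35·3 + 32·2 + 22·2 + 32·6 = 405
B: 35·4 + 32·3 + 22·5 + 32·3 = 442
C has the highest Borda score (453).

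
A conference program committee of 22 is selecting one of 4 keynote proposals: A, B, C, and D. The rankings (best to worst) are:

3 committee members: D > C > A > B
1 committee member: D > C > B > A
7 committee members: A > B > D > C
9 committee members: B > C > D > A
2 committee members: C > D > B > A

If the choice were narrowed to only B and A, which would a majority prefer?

B

Voters preferring B to A: 12; preferring A to B: 10.
B wins the head-to-head.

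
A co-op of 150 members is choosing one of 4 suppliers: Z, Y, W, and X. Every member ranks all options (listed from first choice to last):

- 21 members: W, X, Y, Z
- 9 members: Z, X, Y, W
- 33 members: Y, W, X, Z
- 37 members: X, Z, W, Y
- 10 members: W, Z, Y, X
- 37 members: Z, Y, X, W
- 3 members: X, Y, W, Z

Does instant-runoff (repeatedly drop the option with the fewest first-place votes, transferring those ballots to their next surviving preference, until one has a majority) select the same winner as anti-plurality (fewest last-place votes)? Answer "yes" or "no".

yes

Instant-runoff — R1 Z 46, Y 33, W 31, X 40 (W out); R2 Z 56, Y 33, X 61 (Y out); R3 Z 56, X 94 (X winner). Winner: X.
Anti-plurality — last-place votes: Z 57, Y 37, W 46, X 10. Winner: X.
The two methods agree.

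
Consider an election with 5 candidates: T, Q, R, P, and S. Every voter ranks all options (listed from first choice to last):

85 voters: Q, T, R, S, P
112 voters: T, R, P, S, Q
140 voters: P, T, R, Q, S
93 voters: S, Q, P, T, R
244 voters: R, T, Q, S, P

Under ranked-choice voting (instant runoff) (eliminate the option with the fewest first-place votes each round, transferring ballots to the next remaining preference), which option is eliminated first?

Round 1: T 112, Q 85, R 244, P 140, S 93. Eliminate Q.

Q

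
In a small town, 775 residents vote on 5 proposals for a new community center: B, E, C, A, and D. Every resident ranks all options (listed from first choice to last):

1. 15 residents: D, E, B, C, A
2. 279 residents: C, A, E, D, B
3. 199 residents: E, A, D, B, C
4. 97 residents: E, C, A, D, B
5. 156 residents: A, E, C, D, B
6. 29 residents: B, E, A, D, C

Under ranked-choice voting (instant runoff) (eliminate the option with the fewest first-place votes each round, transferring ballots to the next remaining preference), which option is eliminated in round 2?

Round 1: B 29, E 296, C 279, A 156, D 15. Eliminate D.
Round 2: B 29, E 311, C 279, A 156. Eliminate B.

B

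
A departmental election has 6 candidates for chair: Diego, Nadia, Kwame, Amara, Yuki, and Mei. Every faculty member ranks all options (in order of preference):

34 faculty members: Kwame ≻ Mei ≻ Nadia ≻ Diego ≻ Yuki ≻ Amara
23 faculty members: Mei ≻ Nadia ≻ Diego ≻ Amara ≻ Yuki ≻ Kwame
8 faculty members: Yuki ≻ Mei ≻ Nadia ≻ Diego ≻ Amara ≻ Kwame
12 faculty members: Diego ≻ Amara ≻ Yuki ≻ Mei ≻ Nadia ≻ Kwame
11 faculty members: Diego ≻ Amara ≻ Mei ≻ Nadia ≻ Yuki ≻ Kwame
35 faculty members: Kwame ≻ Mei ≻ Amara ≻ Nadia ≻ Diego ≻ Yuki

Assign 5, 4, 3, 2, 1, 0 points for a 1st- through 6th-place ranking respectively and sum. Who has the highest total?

Diego: 34·2 + 23·3 + 8·2 + 12·5 + 11·5 + 35·1 = 303
Nadia: 34·3 + 23·4 + 8·3 + 12·1 + 11·2 + 35·2 = 322
Kwame: 34·5 + 23·0 + 8·0 + 12·0 + 11·0 + 35·5 = 345
Amara: 34·0 + 23·2 + 8·1 + 12·4 + 11·4 + 35·3 = 251
Yuki: 34·1 + 23·1 + 8·5 + 12·3 + 11·1 + 35·0 = 144
Mei: 34·4 + 23·5 + 8·4 + 12·2 + 11·3 + 35·4 = 480
Mei has the highest Borda score (480).

Mei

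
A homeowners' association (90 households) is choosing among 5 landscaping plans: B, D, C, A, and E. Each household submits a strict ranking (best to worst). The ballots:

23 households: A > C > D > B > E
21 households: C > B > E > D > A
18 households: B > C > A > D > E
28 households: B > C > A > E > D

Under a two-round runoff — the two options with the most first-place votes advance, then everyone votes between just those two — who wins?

Round 1 first-place votes: B 46, D 0, C 21, A 23, E 0.
B and A advance.
Runoff: B is preferred to A by 67 voters; A by 23.
B wins the runoff.

B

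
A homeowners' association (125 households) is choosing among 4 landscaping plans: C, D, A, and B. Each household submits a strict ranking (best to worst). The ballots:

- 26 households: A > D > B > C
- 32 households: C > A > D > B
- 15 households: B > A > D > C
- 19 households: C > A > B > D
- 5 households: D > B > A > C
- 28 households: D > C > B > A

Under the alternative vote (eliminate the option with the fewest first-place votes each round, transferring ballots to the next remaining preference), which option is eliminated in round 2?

D

Round 1: C 51, D 33, A 26, B 15. Eliminate B.
Round 2: C 51, D 33, A 41. Eliminate D.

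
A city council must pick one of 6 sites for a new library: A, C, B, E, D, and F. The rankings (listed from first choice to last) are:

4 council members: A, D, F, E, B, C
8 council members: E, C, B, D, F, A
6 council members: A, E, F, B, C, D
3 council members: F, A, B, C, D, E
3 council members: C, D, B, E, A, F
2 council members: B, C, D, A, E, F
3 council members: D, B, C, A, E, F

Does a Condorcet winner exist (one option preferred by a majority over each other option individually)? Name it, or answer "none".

Checking pairwise contests:
C beats A 16–13.
B beats C 18–11.
E beats B 18–11.
A beats E 18–11.
C beats D 22–7.
A beats F 18–11.
Every option loses at least one head-to-head, so there is no Condorcet winner.

none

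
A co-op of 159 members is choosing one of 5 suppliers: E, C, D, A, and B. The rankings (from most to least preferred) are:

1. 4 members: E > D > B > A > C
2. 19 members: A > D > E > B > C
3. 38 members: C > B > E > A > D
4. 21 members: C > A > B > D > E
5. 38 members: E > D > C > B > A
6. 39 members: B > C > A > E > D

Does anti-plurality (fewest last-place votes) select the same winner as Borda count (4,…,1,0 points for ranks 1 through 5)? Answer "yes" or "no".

Anti-plurality — last-place votes: E 21, C 23, D 77, A 38, B 0. Winner: B.
Borda — scores: E 321, C 429, D 204, A 259, B 377. Winner: C.
The two methods disagree.

no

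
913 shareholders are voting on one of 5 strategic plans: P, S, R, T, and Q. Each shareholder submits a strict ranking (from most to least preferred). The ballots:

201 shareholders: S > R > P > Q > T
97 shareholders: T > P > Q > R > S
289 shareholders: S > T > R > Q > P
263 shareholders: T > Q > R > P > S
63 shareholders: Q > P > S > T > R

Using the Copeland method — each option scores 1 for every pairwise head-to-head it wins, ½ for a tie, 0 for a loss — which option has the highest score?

S

P: loses to S, R, T, and Q → score 0.
S: beats P, R, T, and Q → score 4.
R: beats P and Q; loses to S and T → score 2.
T: beats P, R, and Q; loses to S → score 3.
Q: beats P; loses to S, R, and T → score 1.
S has the best pairwise record.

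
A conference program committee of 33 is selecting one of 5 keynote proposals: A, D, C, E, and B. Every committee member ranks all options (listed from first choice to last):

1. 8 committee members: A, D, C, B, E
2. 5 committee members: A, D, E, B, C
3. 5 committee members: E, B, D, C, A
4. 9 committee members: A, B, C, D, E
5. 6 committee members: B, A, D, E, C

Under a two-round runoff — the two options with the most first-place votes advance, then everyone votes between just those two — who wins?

Round 1 first-place votes: A 22, D 0, C 0, E 5, B 6.
A and B advance.
Runoff: A is preferred to B by 22 voters; B by 11.
A wins the runoff.

A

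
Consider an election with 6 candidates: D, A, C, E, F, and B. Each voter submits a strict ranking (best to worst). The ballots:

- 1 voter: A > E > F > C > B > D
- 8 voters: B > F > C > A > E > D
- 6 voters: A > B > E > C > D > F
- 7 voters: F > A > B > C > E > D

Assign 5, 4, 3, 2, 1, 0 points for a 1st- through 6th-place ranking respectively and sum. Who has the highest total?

B

D: 1·0 + 8·0 + 6·1 + 7·0 = 6
A: 1·5 + 8·2 + 6·5 + 7·4 = 79
C: 1·2 + 8·3 + 6·2 + 7·2 = 52
E: 1·4 + 8·1 + 6·3 + 7·1 = 37
F: 1·3 + 8·4 + 6·0 + 7·5 = 70
B: 1·1 + 8·5 + 6·4 + 7·3 = 86
B has the highest Borda score (86).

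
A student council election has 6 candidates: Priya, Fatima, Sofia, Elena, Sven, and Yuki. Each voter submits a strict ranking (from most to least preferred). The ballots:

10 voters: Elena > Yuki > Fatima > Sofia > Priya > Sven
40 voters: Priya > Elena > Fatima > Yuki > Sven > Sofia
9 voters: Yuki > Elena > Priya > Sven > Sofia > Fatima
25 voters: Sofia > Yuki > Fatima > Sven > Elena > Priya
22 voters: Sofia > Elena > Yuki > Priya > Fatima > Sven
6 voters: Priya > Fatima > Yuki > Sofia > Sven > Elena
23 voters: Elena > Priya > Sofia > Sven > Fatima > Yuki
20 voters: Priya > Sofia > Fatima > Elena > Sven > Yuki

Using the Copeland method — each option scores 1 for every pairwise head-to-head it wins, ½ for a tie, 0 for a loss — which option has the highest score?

Elena

Priya: beats Fatima, Sofia, Sven, and Yuki; loses to Elena → score 4.
Fatima: beats Sven and Yuki; loses to Priya, Sofia, and Elena → score 2.
Sofia: beats Fatima, Sven, and Yuki; loses to Priya and Elena → score 3.
Elena: beats Priya, Fatima, Sofia, Sven, and Yuki → score 5.
Sven: loses to Priya, Fatima, Sofia, Elena, and Yuki → score 0.
Yuki: beats Sven; loses to Priya, Fatima, Sofia, and Elena → score 1.
Elena has the best pairwise record.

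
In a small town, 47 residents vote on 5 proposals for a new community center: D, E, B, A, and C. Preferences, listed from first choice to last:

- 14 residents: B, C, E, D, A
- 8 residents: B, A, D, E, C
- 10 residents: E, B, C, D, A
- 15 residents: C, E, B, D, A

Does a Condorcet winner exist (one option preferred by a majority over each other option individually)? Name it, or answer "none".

Checking pairwise contests:
E beats D 39–8.
C beats E 29–18.
E beats B 25–22.
D beats A 39–8.
B beats C 32–15.
Every option loses at least one head-to-head, so there is no Condorcet winner.

none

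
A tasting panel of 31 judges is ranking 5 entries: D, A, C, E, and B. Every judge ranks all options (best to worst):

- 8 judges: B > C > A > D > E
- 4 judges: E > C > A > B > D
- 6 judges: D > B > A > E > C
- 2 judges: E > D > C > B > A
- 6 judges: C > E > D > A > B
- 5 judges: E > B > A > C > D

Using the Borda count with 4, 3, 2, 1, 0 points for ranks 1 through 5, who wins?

B

D: 8·1 + 4·0 + 6·4 + 2·3 + 6·2 + 5·0 = 50
A: 8·2 + 4·2 + 6·2 + 2·0 + 6·1 + 5·2 = 52
C: 8·3 + 4·3 + 6·0 + 2·2 + 6·4 + 5·1 = 69
E: 8·0 + 4·4 + 6·1 + 2·4 + 6·3 + 5·4 = 68
B: 8·4 + 4·1 + 6·3 + 2·1 + 6·0 + 5·3 = 71
B has the highest Borda score (71).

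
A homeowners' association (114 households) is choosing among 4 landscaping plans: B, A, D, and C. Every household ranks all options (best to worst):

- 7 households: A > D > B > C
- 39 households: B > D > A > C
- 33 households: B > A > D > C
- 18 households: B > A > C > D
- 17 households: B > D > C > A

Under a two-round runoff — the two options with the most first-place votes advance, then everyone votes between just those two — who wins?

Round 1 first-place votes: B 107, A 7, D 0, C 0.
B and A advance.
Runoff: B is preferred to A by 107 voters; A by 7.
B wins the runoff.

B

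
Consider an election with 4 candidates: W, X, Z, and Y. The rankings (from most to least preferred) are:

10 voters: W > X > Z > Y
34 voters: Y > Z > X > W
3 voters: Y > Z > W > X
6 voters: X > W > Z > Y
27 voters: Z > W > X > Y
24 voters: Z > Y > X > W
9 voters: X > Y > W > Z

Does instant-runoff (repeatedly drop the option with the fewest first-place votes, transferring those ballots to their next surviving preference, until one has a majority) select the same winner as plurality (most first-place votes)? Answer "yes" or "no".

yes

Instant-runoff — R1 W 10, X 15, Z 51, Y 37 (W out); R2 X 25, Z 51, Y 37 (X out); R3 Z 67, Y 46 (Z winner). Winner: Z.
Plurality — first-place votes: W 10, X 15, Z 51, Y 37. Winner: Z.
The two methods agree.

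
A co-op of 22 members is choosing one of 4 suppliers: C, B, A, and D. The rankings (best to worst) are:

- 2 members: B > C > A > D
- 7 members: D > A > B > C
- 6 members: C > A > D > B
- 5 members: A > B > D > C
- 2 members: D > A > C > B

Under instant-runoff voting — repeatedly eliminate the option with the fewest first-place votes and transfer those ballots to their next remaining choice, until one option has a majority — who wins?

Round 1: C 6, B 2, A 5, D 9. Eliminate B.
Round 2: C 8, A 5, D 9. Eliminate A.
Round 3: C 8, D 14. D has a majority.

D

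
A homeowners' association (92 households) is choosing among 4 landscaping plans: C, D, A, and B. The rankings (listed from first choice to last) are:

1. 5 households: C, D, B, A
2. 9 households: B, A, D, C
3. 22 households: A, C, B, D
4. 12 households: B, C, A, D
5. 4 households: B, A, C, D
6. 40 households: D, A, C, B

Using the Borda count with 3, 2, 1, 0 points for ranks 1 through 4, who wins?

A

C: 5·3 + 9·0 + 22·2 + 12·2 + 4·1 + 40·1 = 127
D: 5·2 + 9·1 + 22·0 + 12·0 + 4·0 + 40·3 = 139
A: 5·0 + 9·2 + 22·3 + 12·1 + 4·2 + 40·2 = 184
B: 5·1 + 9·3 + 22·1 + 12·3 + 4·3 + 40·0 = 102
A has the highest Borda score (184).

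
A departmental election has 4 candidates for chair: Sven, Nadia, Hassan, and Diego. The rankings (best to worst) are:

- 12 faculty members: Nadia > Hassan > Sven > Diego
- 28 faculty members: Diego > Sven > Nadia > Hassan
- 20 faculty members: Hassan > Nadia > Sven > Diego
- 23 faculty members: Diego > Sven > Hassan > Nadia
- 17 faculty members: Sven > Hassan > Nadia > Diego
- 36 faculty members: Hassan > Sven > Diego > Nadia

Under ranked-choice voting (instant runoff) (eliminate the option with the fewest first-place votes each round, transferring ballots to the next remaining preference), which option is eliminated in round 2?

Round 1: Sven 17, Nadia 12, Hassan 56, Diego 51. Eliminate Nadia.
Round 2: Sven 17, Hassan 68, Diego 51. Eliminate Sven.

Sven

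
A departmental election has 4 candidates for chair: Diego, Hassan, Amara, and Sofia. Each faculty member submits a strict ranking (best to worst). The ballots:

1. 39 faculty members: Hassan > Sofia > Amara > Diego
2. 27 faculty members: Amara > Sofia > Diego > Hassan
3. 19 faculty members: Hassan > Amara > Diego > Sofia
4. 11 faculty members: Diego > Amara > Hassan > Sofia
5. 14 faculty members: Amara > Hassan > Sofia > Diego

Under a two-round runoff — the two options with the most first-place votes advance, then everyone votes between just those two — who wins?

Hassan

Round 1 first-place votes: Diego 11, Hassan 58, Amara 41, Sofia 0.
Hassan and Amara advance.
Runoff: Hassan is preferred to Amara by 58 voters; Amara by 52.
Hassan wins the runoff.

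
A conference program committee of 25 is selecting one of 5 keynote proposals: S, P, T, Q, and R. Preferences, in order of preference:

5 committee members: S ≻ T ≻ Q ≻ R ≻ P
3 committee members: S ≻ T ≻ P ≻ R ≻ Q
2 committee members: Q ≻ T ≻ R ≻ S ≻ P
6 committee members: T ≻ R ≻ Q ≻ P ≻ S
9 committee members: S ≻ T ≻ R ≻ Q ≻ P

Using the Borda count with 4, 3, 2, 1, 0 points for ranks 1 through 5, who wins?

T

S: 5·4 + 3·4 + 2·1 + 6·0 + 9·4 = 70
P: 5·0 + 3·2 + 2·0 + 6·1 + 9·0 = 12
T: 5·3 + 3·3 + 2·3 + 6·4 + 9·3 = 81
Q: 5·2 + 3·0 + 2·4 + 6·2 + 9·1 = 39
R: 5·1 + 3·1 + 2·2 + 6·3 + 9·2 = 48
T has the highest Borda score (81).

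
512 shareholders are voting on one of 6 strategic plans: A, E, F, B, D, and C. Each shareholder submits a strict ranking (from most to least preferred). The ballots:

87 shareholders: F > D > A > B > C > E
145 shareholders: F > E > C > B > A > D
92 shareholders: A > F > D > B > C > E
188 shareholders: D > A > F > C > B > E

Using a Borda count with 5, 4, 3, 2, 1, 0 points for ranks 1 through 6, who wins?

F

A: 87·3 + 145·1 + 92·5 + 188·4 = 1618
E: 87·0 + 145·4 + 92·0 + 188·0 = 580
F: 87·5 + 145·5 + 92·4 + 188·3 = 2092
B: 87·2 + 145·2 + 92·2 + 188·1 = 836
D: 87·4 + 145·0 + 92·3 + 188·5 = 1564
C: 87·1 + 145·3 + 92·1 + 188·2 = 990
F has the highest Borda score (2092).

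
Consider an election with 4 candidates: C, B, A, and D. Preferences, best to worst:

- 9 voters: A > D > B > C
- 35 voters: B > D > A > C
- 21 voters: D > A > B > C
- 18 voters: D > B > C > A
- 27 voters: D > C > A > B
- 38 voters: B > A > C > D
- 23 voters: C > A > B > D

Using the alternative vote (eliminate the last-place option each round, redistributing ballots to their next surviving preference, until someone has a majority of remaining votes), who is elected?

Round 1: C 23, B 73, A 9, D 66. Eliminate A.
Round 2: C 23, B 73, D 75. Eliminate C.
Round 3: B 96, D 75. B has a majority.

B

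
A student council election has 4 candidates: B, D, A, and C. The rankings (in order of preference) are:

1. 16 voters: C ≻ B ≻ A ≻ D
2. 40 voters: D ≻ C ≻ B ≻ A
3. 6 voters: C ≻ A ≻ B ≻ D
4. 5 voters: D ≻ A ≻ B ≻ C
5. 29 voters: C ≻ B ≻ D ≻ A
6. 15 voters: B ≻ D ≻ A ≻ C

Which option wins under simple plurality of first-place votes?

C

First-place votes: B 15, D 45, A 0, C 51.
C has the most first-place votes.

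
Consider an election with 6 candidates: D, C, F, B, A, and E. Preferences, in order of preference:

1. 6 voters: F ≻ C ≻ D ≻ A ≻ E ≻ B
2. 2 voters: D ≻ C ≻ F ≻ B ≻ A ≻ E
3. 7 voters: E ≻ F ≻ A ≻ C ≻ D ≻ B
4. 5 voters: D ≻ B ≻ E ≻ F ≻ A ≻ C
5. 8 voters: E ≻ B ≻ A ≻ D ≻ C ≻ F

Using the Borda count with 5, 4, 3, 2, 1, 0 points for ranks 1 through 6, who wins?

D: 6·3 + 2·5 + 7·1 + 5·5 + 8·2 = 76
C: 6·4 + 2·4 + 7·2 + 5·0 + 8·1 = 54
F: 6·5 + 2·3 + 7·4 + 5·2 + 8·0 = 74
B: 6·0 + 2·2 + 7·0 + 5·4 + 8·4 = 56
A: 6·2 + 2·1 + 7·3 + 5·1 + 8·3 = 64
E: 6·1 + 2·0 + 7·5 + 5·3 + 8·5 = 96
E has the highest Borda score (96).

E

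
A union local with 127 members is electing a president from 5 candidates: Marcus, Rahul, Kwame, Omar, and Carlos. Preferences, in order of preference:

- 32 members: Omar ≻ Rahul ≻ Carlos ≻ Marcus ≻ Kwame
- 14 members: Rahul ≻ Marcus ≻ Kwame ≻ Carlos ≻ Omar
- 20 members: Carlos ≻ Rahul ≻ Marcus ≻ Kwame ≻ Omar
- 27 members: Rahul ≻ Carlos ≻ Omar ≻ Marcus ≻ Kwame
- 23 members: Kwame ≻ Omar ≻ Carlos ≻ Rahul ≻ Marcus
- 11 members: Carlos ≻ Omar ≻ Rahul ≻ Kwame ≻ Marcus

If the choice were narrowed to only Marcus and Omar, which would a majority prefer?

Omar

Voters preferring Marcus to Omar: 34; preferring Omar to Marcus: 93.
Omar wins the head-to-head.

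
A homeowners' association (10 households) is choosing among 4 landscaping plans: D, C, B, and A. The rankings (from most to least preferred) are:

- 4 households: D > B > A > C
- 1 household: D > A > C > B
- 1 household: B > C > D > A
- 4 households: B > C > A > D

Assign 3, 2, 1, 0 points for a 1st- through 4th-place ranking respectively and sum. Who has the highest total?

D: 4·3 + 1·3 + 1·1 + 4·0 = 16
C: 4·0 + 1·1 + 1·2 + 4·2 = 11
B: 4·2 + 1·0 + 1·3 + 4·3 = 23
A: 4·1 + 1·2 + 1·0 + 4·1 = 10
B has the highest Borda score (23).

B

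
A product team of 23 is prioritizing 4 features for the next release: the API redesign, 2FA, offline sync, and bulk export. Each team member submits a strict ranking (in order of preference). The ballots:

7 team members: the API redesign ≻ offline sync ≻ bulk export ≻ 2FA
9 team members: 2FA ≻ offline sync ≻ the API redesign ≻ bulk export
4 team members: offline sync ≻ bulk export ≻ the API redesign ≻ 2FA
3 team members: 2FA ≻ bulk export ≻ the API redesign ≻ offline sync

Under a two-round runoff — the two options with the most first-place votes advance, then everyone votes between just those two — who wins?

Round 1 first-place votes: the API redesign 7, 2FA 12, offline sync 4, bulk export 0.
2FA and the API redesign advance.
Runoff: 2FA is preferred to the API redesign by 12 voters; the API redesign by 11.
2FA wins the runoff.

2FA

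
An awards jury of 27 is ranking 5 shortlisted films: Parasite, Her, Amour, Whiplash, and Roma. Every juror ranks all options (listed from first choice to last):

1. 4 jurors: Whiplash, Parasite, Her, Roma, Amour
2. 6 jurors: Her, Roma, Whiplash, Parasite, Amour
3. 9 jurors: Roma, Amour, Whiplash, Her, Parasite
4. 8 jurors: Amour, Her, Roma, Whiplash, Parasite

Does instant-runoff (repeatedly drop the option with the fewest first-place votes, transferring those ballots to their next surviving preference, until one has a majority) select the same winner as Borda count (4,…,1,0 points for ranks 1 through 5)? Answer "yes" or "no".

no

Instant-runoff — R1 Parasite 0, Her 6, Amour 8, Whiplash 4, Roma 9 (Parasite out); R2 Her 6, Amour 8, Whiplash 4, Roma 9 (Whiplash out); R3 Her 10, Amour 8, Roma 9 (Amour out); R4 Her 18, Roma 9 (Her winner). Winner: Her.
Borda — scores: Parasite 18, Her 65, Amour 59, Whiplash 54, Roma 74. Winner: Roma.
The two methods disagree.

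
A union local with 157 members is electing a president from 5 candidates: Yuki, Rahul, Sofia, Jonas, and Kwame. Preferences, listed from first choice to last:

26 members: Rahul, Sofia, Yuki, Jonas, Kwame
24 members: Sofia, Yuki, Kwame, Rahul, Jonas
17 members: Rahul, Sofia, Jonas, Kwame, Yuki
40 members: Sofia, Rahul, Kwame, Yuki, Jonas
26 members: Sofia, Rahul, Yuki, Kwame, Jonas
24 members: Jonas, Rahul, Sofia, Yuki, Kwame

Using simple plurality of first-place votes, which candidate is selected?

Sofia

First-place votes: Yuki 0, Rahul 43, Sofia 90, Jonas 24, Kwame 0.
Sofia has the most first-place votes.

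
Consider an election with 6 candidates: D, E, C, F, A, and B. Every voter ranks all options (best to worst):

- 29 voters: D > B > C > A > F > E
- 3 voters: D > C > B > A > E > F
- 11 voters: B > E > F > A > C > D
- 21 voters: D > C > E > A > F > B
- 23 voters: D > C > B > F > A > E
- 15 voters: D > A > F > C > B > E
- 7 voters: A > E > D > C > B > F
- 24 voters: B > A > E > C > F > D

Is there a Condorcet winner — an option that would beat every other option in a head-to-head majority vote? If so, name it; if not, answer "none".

D vs E: 91–42 for D.
D vs C: 98–35 for D.
D vs F: 98–35 for D.
D vs A: 91–42 for D.
D vs B: 98–35 for D.
D beats every other option head-to-head.

D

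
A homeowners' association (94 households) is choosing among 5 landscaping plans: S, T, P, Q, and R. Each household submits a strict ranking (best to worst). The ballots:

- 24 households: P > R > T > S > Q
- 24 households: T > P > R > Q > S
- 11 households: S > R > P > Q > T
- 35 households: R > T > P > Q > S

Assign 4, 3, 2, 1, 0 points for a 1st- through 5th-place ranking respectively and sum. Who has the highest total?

S: 24·1 + 24·0 + 11·4 + 35·0 = 68
T: 24·2 + 24·4 + 11·0 + 35·3 = 249
P: 24·4 + 24·3 + 11·2 + 35·2 = 260
Q: 24·0 + 24·1 + 11·1 + 35·1 = 70
R: 24·3 + 24·2 + 11·3 + 35·4 = 293
R has the highest Borda score (293).

R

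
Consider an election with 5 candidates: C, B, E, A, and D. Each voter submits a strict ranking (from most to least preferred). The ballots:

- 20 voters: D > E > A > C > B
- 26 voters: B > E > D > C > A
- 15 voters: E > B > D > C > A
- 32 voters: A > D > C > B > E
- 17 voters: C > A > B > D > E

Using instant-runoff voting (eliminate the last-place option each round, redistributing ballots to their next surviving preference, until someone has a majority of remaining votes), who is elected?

Round 1: C 17, B 26, E 15, A 32, D 20. Eliminate E.
Round 2: C 17, B 41, A 32, D 20. Eliminate C.
Round 3: B 41, A 49, D 20. Eliminate D.
Round 4: B 41, A 69. A has a majority.

A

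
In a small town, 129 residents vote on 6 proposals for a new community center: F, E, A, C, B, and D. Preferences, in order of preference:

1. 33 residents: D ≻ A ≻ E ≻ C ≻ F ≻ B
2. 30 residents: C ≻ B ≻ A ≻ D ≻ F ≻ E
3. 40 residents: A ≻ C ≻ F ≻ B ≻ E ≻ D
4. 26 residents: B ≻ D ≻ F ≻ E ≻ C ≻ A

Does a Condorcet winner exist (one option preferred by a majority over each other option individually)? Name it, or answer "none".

A

A vs F: 103–26 for A.
A vs E: 103–26 for A.
A vs C: 73–56 for A.
A vs B: 73–56 for A.
A vs D: 70–59 for A.
A beats every other option head-to-head.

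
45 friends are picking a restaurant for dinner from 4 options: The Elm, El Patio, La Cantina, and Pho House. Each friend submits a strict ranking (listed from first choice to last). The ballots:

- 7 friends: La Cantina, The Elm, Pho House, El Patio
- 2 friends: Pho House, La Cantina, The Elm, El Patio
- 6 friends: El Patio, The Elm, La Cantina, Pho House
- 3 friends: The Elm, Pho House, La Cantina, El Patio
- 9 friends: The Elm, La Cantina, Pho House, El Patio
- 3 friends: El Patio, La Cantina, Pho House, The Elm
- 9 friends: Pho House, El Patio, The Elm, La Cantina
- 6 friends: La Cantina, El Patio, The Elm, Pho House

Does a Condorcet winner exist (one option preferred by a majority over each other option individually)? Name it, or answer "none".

Checking pairwise contests:
El Patio beats The Elm 24–21.
La Cantina beats El Patio 27–18.
The Elm beats La Cantina 27–18.
The Elm beats Pho House 31–14.
Every option loses at least one head-to-head, so there is no Condorcet winner.

none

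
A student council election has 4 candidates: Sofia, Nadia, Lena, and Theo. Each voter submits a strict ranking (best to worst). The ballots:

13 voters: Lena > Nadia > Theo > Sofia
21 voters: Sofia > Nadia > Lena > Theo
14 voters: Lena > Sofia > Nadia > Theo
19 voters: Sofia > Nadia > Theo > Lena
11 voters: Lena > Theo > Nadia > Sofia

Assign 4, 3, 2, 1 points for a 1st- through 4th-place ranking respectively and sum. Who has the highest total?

Sofia: 13·1 + 21·4 + 14·3 + 19·4 + 11·1 = 226
Nadia: 13·3 + 21·3 + 14·2 + 19·3 + 11·2 = 209
Lena: 13·4 + 21·2 + 14·4 + 19·1 + 11·4 = 213
Theo: 13·2 + 21·1 + 14·1 + 19·2 + 11·3 = 132
Sofia has the highest Borda score (226).

Sofia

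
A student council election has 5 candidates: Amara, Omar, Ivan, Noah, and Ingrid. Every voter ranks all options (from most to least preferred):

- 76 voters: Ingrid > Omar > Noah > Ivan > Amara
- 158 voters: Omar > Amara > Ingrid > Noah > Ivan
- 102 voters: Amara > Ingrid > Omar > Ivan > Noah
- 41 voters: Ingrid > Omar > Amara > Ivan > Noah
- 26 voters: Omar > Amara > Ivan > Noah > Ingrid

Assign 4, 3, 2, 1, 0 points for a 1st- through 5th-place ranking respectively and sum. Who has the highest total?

Amara: 76·0 + 158·3 + 102·4 + 41·2 + 26·3 = 1042
Omar: 76·3 + 158·4 + 102·2 + 41·3 + 26·4 = 1291
Ivan: 76·1 + 158·0 + 102·1 + 41·1 + 26·2 = 271
Noah: 76·2 + 158·1 + 102·0 + 41·0 + 26·1 = 336
Ingrid: 76·4 + 158·2 + 102·3 + 41·4 + 26·0 = 1090
Omar has the highest Borda score (1291).

Omar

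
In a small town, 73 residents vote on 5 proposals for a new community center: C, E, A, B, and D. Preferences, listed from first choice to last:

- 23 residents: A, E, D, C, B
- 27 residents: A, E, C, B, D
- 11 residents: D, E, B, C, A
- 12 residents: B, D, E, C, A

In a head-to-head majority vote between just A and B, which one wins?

Voters preferring A to B: 50; preferring B to A: 23.
A wins the head-to-head.

A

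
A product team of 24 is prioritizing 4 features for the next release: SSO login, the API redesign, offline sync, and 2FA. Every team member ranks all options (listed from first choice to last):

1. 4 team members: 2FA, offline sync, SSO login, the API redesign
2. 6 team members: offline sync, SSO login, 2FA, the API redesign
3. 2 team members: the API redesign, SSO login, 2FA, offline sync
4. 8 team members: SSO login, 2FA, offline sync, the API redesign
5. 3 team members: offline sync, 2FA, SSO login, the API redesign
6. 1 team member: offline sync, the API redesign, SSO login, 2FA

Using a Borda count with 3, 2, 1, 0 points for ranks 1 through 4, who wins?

SSO login: 4·1 + 6·2 + 2·2 + 8·3 + 3·1 + 1·1 = 48
the API redesign: 4·0 + 6·0 + 2·3 + 8·0 + 3·0 + 1·2 = 8
offline sync: 4·2 + 6·3 + 2·0 + 8·1 + 3·3 + 1·3 = 46
2FA: 4·3 + 6·1 + 2·1 + 8·2 + 3·2 + 1·0 = 42
SSO login has the highest Borda score (48).

SSO login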